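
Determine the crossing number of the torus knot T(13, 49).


For a torus knot T(p, q) with gcd(p,q)=1,
the crossing number is min(p*(q-1), q*(p-1)).
p*(q-1) = 13*48 = 624
q*(p-1) = 49*12 = 588
min(624, 588) = 588

588


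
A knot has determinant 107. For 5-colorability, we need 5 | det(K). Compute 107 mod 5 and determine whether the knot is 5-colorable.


Step 1: A knot is p-colorable if and only if p divides its determinant.
Step 2: Compute 107 mod 5.
107 = 21 * 5 + 2
Step 3: 107 mod 5 = 2
Step 4: The knot is 5-colorable: no

2


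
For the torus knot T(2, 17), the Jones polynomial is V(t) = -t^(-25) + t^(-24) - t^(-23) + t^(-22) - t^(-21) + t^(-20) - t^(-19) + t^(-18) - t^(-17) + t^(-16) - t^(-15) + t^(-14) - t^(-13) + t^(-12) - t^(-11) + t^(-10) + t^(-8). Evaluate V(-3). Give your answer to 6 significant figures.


Substituting t = -3 into V(t) = -t^(-25) + t^(-24) - t^(-23) + t^(-22) - t^(-21) + t^(-20) - t^(-19) + t^(-18) - t^(-17) + t^(-16) - t^(-15) + t^(-14) - t^(-13) + t^(-12) - t^(-11) + t^(-10) + t^(-8):
  (-)t^(-25) = 1.18024e-12
  (+)t^(-24) = 3.54071e-12
  (-)t^(-23) = 1.06221e-11
  (+)t^(-22) = 3.18664e-11
  (-)t^(-21) = 9.55991e-11
  (+)t^(-20) = 2.86797e-10
  (-)t^(-19) = 8.60392e-10
  (+)t^(-18) = 2.58117e-09
  (-)t^(-17) = 7.74352e-09
  (+)t^(-16) = 2.32306e-08
  (-)t^(-15) = 6.96917e-08
  (+)t^(-14) = 2.09075e-07
  (-)t^(-13) = 6.27225e-07
  (+)t^(-12) = 1.88168e-06
  (-)t^(-11) = 5.64503e-06
  (+)t^(-10) = 1.69351e-05
  (+)t^(-8) = 0.000152416
Sum = (1.18024e-12) + (3.54071e-12) + (1.06221e-11) + (3.18664e-11) + (9.55991e-11) + (2.86797e-10) + (8.60392e-10) + (2.58117e-09) + (7.74352e-09) + (2.32306e-08) + (6.96917e-08) + (2.09075e-07) + (6.27225e-07) + (1.88168e-06) + (5.64503e-06) + (1.69351e-05) + (0.000152416)
= 0.0001778184214
Rounded to 6 significant figures: 0.000177818

0.000177818


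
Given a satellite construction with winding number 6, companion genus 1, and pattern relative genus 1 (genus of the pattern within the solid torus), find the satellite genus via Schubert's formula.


Schubert: g(satellite) = g_rel(pattern) + |winding| * g(companion),
where g_rel(pattern) is the genus of the pattern relative to the solid torus.
= 1 + 6 * 1
= 1 + 6 = 7

7


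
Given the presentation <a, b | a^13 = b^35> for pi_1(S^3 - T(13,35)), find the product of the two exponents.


The relation is a^13 = b^35.
Product of exponents = 13 * 35
= 455

455


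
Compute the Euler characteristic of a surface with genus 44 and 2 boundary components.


chi = 2 - 2g - b
= 2 - 2*44 - 2
= 2 - 88 - 2 = -88

-88


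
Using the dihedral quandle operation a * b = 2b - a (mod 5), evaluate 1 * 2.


1 * 2 = 2*2 - 1 mod 5
= 4 - 1 mod 5
= 3 mod 5 = 3

3


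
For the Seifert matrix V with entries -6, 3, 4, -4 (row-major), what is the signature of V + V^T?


Step 1: V + V^T = [[-12, 7], [7, -8]]
Step 2: trace = -20, det = 47
Step 3: Discriminant = (-20)^2 - 4*47 = 212
Step 4: Eigenvalues: -2.71989, -17.2801
Step 5: Signature = (# positive eigenvalues) - (# negative eigenvalues) = -2

-2


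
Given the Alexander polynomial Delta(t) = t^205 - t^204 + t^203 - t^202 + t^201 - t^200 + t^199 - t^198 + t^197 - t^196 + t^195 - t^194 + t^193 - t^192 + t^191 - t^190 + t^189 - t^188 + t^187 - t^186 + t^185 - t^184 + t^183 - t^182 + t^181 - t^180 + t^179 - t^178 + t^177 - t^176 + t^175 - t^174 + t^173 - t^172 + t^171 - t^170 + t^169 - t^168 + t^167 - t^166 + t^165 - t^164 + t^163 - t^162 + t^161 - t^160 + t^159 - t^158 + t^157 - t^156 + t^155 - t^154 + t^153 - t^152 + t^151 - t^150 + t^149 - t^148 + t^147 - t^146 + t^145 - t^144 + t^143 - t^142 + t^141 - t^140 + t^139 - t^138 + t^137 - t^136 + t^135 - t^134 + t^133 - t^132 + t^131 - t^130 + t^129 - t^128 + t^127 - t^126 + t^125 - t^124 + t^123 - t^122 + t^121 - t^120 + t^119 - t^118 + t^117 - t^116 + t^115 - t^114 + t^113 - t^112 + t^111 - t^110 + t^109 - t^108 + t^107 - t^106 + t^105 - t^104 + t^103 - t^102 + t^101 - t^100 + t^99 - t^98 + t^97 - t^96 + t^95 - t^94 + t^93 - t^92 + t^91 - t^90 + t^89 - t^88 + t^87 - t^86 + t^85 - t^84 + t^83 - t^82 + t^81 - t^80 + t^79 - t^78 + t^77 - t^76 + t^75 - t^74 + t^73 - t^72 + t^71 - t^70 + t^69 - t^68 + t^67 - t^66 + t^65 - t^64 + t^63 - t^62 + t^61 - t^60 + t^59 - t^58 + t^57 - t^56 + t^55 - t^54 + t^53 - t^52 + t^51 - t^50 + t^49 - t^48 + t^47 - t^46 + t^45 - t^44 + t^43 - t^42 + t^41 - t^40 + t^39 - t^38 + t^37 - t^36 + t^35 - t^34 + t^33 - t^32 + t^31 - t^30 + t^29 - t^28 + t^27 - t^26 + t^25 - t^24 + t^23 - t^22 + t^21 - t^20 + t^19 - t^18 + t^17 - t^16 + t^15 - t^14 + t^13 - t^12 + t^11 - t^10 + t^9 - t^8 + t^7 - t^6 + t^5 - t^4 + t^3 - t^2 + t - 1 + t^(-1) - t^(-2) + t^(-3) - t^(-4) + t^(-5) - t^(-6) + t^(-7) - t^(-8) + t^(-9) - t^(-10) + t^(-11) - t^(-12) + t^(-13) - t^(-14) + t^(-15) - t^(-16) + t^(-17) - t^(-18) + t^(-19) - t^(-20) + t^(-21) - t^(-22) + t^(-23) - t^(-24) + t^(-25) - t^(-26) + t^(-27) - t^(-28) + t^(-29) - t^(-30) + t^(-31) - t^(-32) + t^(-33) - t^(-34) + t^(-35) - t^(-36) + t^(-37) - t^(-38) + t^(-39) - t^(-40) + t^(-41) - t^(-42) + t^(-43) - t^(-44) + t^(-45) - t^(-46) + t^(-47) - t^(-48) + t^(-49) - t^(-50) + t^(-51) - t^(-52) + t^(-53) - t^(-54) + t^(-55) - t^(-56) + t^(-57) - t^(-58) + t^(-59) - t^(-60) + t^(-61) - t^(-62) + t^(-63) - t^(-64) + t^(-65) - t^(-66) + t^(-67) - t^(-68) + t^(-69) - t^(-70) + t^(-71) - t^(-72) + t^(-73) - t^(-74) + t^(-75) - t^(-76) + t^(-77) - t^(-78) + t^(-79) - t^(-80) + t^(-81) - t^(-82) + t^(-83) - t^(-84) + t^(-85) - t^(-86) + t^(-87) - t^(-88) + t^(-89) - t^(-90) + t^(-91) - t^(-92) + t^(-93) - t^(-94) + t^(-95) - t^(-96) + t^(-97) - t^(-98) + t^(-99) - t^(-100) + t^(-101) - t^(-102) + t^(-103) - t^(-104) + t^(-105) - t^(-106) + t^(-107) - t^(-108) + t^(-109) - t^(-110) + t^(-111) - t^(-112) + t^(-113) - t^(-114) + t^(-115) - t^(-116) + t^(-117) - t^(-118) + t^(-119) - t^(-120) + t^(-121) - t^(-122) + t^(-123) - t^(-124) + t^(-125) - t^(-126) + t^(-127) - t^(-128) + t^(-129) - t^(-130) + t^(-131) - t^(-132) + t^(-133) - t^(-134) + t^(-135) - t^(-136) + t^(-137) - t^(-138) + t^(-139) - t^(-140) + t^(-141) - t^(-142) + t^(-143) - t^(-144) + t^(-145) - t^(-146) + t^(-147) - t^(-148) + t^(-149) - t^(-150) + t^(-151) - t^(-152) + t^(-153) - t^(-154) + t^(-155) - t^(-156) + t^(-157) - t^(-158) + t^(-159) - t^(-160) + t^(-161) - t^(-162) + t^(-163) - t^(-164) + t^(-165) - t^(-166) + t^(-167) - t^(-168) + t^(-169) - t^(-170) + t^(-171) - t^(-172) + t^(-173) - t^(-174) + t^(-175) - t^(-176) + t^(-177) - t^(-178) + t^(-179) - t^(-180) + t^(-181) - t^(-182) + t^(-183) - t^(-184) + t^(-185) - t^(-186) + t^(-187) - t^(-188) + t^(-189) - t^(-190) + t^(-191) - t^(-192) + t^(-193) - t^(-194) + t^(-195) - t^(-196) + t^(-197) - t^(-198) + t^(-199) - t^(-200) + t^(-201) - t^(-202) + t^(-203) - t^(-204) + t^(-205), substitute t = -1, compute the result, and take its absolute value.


Step 1: The polynomial has 411 terms with alternating signs, exponents from 205 down to -205.
Step 2: Substitute t = -1. The i-th term has coefficient (-1)^i and exponent (m-i),
  so its value is (-1)^i * (-1)^(m-i) = (-1)^m = -1 for every i.
Step 3: All 411 terms equal -1, so Delta(-1) = 411 * (-1) = -411
Step 4: |Delta(-1)| = 411

411


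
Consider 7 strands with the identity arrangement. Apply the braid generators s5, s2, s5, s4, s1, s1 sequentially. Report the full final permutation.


Starting with identity [1, 2, 3, 4, 5, 6, 7].
Apply generators in sequence:
  After s5: [1, 2, 3, 4, 6, 5, 7]
  After s2: [1, 3, 2, 4, 6, 5, 7]
  After s5: [1, 3, 2, 4, 5, 6, 7]
  After s4: [1, 3, 2, 5, 4, 6, 7]
  After s1: [3, 1, 2, 5, 4, 6, 7]
  After s1: [1, 3, 2, 5, 4, 6, 7]
Final permutation: [1, 3, 2, 5, 4, 6, 7]

[1, 3, 2, 5, 4, 6, 7]


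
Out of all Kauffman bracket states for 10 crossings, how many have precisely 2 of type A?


We choose which 2 of 10 crossings get A-smoothings.
C(10, 2) = 10! / (2! * 8!)
= 45

45


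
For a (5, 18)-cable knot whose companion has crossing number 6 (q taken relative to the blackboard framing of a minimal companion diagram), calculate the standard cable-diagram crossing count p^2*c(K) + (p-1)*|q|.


Step 1: Each of the c(K) crossings of the companion diagram becomes p*p = p^2 crossings among the p parallel strands, and each of the |q| twists s_1 s_2 ... s_(p-1) adds (p-1) crossings.
  Crossings = p^2 * c(K) + (p-1)*|q|
Step 2: = 5^2 * 6 + (5-1)*18
Step 3: = 25*6 + 4*18
Step 4: = 150 + 72 = 222

222


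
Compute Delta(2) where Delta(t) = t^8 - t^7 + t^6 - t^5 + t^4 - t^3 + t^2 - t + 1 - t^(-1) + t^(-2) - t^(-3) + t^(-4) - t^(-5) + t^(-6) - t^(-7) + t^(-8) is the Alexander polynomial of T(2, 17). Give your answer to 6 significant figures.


Substituting t = 2 into Delta(t) = t^8 - t^7 + t^6 - t^5 + t^4 - t^3 + t^2 - t + 1 - t^(-1) + t^(-2) - t^(-3) + t^(-4) - t^(-5) + t^(-6) - t^(-7) + t^(-8):
Term values: (256) + (-128) + (64) + (-32) + (16) + (-8) + (4) + (-2) + (1) + (-0.5) + (0.25) + (-0.125) + (0.0625) + (-0.03125) + (0.015625) + (-0.0078125) + (0.00390625)
Sum = 170.6679688
Rounded to 6 significant figures: 170.668

170.668


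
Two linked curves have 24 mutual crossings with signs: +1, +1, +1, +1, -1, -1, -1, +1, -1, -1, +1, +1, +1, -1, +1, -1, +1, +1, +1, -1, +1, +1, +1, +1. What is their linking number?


Step 1: Count positive crossings: 16
Step 2: Count negative crossings: 8
Step 3: Sum of signs = 16 - 8 = 8
Step 4: Linking number = sum/2 = 8/2 = 4

4


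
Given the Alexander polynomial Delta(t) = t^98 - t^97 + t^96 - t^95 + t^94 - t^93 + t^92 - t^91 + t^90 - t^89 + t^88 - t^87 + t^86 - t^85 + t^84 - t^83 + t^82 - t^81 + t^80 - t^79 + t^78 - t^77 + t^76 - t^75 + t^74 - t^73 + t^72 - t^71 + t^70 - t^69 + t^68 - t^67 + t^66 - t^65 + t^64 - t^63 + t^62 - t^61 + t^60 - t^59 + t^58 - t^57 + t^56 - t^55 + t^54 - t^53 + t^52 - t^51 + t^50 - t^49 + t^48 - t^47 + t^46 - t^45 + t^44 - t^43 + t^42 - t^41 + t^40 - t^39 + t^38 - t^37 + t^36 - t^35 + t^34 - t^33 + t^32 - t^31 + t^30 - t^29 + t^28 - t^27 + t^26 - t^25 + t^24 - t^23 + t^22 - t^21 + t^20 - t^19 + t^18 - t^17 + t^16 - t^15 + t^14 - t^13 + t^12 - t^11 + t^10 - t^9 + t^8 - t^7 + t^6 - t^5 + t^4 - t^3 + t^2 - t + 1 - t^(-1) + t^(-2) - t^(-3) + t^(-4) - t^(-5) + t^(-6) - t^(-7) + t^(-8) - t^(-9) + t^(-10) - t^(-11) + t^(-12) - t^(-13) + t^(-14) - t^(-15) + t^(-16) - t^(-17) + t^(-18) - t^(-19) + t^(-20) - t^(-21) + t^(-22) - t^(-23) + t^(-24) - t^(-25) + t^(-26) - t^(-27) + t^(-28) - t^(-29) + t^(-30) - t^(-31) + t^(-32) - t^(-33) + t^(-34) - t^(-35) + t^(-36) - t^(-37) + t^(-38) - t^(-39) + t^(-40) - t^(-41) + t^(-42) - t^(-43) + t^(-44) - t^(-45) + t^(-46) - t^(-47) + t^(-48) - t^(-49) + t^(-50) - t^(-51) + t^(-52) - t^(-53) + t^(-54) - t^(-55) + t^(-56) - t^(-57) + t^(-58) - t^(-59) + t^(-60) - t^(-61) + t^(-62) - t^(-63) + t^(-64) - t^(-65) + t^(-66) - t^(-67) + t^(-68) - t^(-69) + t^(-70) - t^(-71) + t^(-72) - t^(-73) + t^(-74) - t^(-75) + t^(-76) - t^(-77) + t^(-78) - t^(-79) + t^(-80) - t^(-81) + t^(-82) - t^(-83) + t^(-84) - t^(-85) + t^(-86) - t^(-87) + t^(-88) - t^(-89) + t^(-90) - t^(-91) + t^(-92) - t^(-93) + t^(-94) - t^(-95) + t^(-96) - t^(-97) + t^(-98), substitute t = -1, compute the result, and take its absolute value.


Step 1: The polynomial has 197 terms with alternating signs, exponents from 98 down to -98.
Step 2: Substitute t = -1. The i-th term has coefficient (-1)^i and exponent (m-i),
  so its value is (-1)^i * (-1)^(m-i) = (-1)^m = 1 for every i.
Step 3: All 197 terms equal 1, so Delta(-1) = 197 * (1) = 197
Step 4: |Delta(-1)| = 197

197


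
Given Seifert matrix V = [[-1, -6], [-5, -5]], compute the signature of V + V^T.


Step 1: V + V^T = [[-2, -11], [-11, -10]]
Step 2: trace = -12, det = -101
Step 3: Discriminant = (-12)^2 - 4*(-101) = 548
Step 4: Eigenvalues: 5.7047, -17.7047
Step 5: Signature = (# positive eigenvalues) - (# negative eigenvalues) = 0

0


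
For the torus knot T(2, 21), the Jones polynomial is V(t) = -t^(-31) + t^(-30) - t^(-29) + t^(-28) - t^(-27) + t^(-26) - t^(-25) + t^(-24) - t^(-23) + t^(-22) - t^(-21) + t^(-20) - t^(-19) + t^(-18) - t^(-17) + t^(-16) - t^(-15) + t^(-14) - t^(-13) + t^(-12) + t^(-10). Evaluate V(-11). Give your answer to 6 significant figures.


Substituting t = -11 into V(t) = -t^(-31) + t^(-30) - t^(-29) + t^(-28) - t^(-27) + t^(-26) - t^(-25) + t^(-24) - t^(-23) + t^(-22) - t^(-21) + t^(-20) - t^(-19) + t^(-18) - t^(-17) + t^(-16) - t^(-15) + t^(-14) - t^(-13) + t^(-12) + t^(-10):
  (-)t^(-31) = 5.20987e-33
  (+)t^(-30) = 5.73086e-32
  (-)t^(-29) = 6.30394e-31
  (+)t^(-28) = 6.93433e-30
  (-)t^(-27) = 7.62777e-29
  (+)t^(-26) = 8.39055e-28
  (-)t^(-25) = 9.2296e-27
  (+)t^(-24) = 1.01526e-25
  (-)t^(-23) = 1.11678e-24
  (+)t^(-22) = 1.22846e-23
  (-)t^(-21) = 1.35131e-22
  (+)t^(-20) = 1.48644e-21
  (-)t^(-19) = 1.63508e-20
  (+)t^(-18) = 1.79859e-19
  (-)t^(-17) = 1.97845e-18
  (+)t^(-16) = 2.17629e-17
  (-)t^(-15) = 2.39392e-16
  (+)t^(-14) = 2.63331e-15
  (-)t^(-13) = 2.89664e-14
  (+)t^(-12) = 3.18631e-13
  (+)t^(-10) = 3.85543e-11
Sum = (5.20987e-33) + (5.73086e-32) + (6.30394e-31) + (6.93433e-30) + (7.62777e-29) + (8.39055e-28) + (9.2296e-27) + (1.01526e-25) + (1.11678e-24) + (1.22846e-23) + (1.35131e-22) + (1.48644e-21) + (1.63508e-20) + (1.79859e-19) + (1.97845e-18) + (2.17629e-17) + (2.39392e-16) + (2.63331e-15) + (2.89664e-14) + (3.18631e-13) + (3.85543e-11)
= 3.890482284e-11
Rounded to 6 significant figures: 3.89048e-11

3.89048e-11


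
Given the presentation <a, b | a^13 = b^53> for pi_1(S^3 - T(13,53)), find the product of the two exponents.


The relation is a^13 = b^53.
Product of exponents = 13 * 53
= 689

689


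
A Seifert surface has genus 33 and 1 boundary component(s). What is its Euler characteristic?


chi = 2 - 2g - b
= 2 - 2*33 - 1
= 2 - 66 - 1 = -65

-65


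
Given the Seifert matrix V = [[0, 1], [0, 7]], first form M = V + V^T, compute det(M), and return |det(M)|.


Step 1: Form V + V^T where V = [[0, 1], [0, 7]]
  V^T = [[0, 0], [1, 7]]
  V + V^T = [[0, 1], [1, 14]]
Step 2: det(V + V^T) = 0*14 - 1*1
  = 0 - 1 = -1
Step 3: Knot determinant = |det(V + V^T)| = |-1| = 1

1


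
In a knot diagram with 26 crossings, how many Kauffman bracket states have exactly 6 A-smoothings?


We choose which 6 of 26 crossings get A-smoothings.
C(26, 6) = 26! / (6! * 20!)
= 230230

230230


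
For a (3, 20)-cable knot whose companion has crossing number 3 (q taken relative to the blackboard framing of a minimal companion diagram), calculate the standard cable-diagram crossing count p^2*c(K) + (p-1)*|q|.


Step 1: Each of the c(K) crossings of the companion diagram becomes p*p = p^2 crossings among the p parallel strands, and each of the |q| twists s_1 s_2 ... s_(p-1) adds (p-1) crossings.
  Crossings = p^2 * c(K) + (p-1)*|q|
Step 2: = 3^2 * 3 + (3-1)*20
Step 3: = 9*3 + 2*20
Step 4: = 27 + 40 = 67

67


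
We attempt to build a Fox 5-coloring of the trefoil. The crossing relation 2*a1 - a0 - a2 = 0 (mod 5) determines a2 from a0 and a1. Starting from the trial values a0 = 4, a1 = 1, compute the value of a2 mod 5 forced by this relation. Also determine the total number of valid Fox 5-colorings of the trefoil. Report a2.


Step 1: Apply the given crossing relation 2*a1 - a0 - a2 = 0 (mod 5).
  a2 = 2*a1 - a0 mod 5
  a2 = 2*1 - 4 mod 5
  a2 = 2 - 4 mod 5
  a2 = -2 mod 5 = 3
Step 2: The trefoil has determinant 3.
  Number of Fox p-colorings (p prime) is p^2 if p = 3, else p.
  Since 5 does not divide 3, only trivial (constant) colorings exist.
  (So the trial a0 = 4, a1 = 1 with a0 != a1 does NOT extend to a valid coloring of the whole trefoil: the other two crossing relations require 3*(a1 - a0) = 0 (mod 5), which fails.)
  Total colorings = 5
Step 3: a2 = 3, total Fox 5-colorings = 5

3


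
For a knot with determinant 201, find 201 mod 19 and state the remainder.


Step 1: A knot is p-colorable if and only if p divides its determinant.
Step 2: Compute 201 mod 19.
201 = 10 * 19 + 11
Step 3: 201 mod 19 = 11
Step 4: The knot is 19-colorable: no

11


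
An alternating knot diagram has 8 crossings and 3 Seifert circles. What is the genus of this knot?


For alternating knots, g = (c - s + 1)/2.
= (8 - 3 + 1)/2
= 6/2 = 3

3


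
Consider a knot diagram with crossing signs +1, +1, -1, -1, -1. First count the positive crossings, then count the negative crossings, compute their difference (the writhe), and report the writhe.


Step 1: Count positive crossings (+1).
Positive crossings: 2
Step 2: Count negative crossings (-1).
Negative crossings: 3
Step 3: Writhe = (positive) - (negative)
w = 2 - 3 = -1
Step 4: |w| = 1, and w is negative

-1


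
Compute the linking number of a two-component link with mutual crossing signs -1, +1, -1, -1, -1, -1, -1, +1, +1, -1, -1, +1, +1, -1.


Step 1: Count positive crossings: 5
Step 2: Count negative crossings: 9
Step 3: Sum of signs = 5 - 9 = -4
Step 4: Linking number = sum/2 = -4/2 = -2

-2


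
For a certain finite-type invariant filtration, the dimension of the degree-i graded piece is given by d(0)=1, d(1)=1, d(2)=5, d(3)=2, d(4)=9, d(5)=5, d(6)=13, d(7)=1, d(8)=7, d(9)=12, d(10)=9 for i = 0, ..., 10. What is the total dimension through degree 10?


Total dimension = d(0) + d(1) + ... + d(10)
= 1 + 1 + 5 + 2 + 9 + 5 + 13 + 1 + 7 + 12 + 9
= 65

65


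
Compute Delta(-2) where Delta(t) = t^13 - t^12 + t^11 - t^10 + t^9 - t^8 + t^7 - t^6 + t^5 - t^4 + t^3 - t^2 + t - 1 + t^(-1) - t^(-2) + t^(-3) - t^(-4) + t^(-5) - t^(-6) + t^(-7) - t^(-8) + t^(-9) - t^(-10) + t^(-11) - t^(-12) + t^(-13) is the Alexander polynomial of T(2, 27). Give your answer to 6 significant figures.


Substituting t = -2 into Delta(t) = t^13 - t^12 + t^11 - t^10 + t^9 - t^8 + t^7 - t^6 + t^5 - t^4 + t^3 - t^2 + t - 1 + t^(-1) - t^(-2) + t^(-3) - t^(-4) + t^(-5) - t^(-6) + t^(-7) - t^(-8) + t^(-9) - t^(-10) + t^(-11) - t^(-12) + t^(-13):
Term values: (-8192) + (-4096) + (-2048) + (-1024) + (-512) + (-256) + (-128) + (-64) + (-32) + (-16) + (-8) + (-4) + (-2) + (-1) + (-0.5) + (-0.25) + (-0.125) + (-0.0625) + (-0.03125) + (-0.015625) + (-0.0078125) + (-0.00390625) + (-0.00195312) + (-0.000976562) + (-0.000488281) + (-0.000244141) + (-0.00012207)
Sum = -16383.99988
Rounded to 6 significant figures: -16384

-16384


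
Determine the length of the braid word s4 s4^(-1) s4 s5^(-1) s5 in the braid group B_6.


The word length counts the number of generators (including inverses).
Listing each generator: s4, s4^(-1), s4, s5^(-1), s5
There are 5 generators in this braid word.

5


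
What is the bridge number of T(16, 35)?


The bridge number of T(p,q) is min(p,q).
min(16, 35) = 16

16


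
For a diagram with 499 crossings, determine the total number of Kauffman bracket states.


Each crossing contributes 2 choices (A-smoothing or B-smoothing).
Total states = 2^499 = 1636695303948070935006594848413799576108321023021532394741645684048066898202337277441635046162952078575443342063780035504608628272942696526664263794688

1636695303948070935006594848413799576108321023021532394741645684048066898202337277441635046162952078575443342063780035504608628272942696526664263794688


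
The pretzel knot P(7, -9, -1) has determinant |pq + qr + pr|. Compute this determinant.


Step 1: Compute pq + qr + pr.
pq = 7*(-9) = -63
qr = (-9)*(-1) = 9
pr = 7*(-1) = -7
pq + qr + pr = -63 + 9 + (-7) = -61
Step 2: Take absolute value.
det(P(7,-9,-1)) = |-61| = 61

61


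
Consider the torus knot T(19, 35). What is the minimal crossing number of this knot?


For a torus knot T(p, q) with gcd(p,q)=1,
the crossing number is min(p*(q-1), q*(p-1)).
p*(q-1) = 19*34 = 646
q*(p-1) = 35*18 = 630
min(646, 630) = 630

630


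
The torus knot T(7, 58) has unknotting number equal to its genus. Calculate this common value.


For a torus knot T(p,q), both the unknotting number and genus equal (p-1)(q-1)/2.
= (7-1)(58-1)/2
= 6*57/2
= 342/2 = 171

171


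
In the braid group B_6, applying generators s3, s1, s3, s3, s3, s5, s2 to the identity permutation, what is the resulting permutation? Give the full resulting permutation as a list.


Starting with identity [1, 2, 3, 4, 5, 6].
Apply generators in sequence:
  After s3: [1, 2, 4, 3, 5, 6]
  After s1: [2, 1, 4, 3, 5, 6]
  After s3: [2, 1, 3, 4, 5, 6]
  After s3: [2, 1, 4, 3, 5, 6]
  After s3: [2, 1, 3, 4, 5, 6]
  After s5: [2, 1, 3, 4, 6, 5]
  After s2: [2, 3, 1, 4, 6, 5]
Final permutation: [2, 3, 1, 4, 6, 5]

[2, 3, 1, 4, 6, 5]


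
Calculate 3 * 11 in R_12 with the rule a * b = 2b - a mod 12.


3 * 11 = 2*11 - 3 mod 12
= 22 - 3 mod 12
= 19 mod 12 = 7

7


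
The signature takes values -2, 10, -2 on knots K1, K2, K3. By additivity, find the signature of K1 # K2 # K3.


The signature is additive under connected sum.
signature(K1 # K2 # K3) = (-2) + (10) + (-2)
= 6

6


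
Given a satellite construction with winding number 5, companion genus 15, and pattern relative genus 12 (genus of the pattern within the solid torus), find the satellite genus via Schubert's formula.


Schubert: g(satellite) = g_rel(pattern) + |winding| * g(companion),
where g_rel(pattern) is the genus of the pattern relative to the solid torus.
= 12 + 5 * 15
= 12 + 75 = 87

87


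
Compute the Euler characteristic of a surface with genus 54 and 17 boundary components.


chi = 2 - 2g - b
= 2 - 2*54 - 17
= 2 - 108 - 17 = -123

-123


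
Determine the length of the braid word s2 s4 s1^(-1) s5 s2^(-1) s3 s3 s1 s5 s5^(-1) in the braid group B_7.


The word length counts the number of generators (including inverses).
Listing each generator: s2, s4, s1^(-1), s5, s2^(-1), s3, s3, s1, s5, s5^(-1)
There are 10 generators in this braid word.

10


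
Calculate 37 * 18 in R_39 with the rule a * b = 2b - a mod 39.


37 * 18 = 2*18 - 37 mod 39
= 36 - 37 mod 39
= -1 mod 39 = 38

38


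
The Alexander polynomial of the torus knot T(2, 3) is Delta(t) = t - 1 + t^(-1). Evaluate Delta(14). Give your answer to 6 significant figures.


Substituting t = 14 into Delta(t) = t - 1 + t^(-1):
Term values: (14) + (-1) + (0.0714286)
Sum = 13.07142857
Rounded to 6 significant figures: 13.0714

13.0714


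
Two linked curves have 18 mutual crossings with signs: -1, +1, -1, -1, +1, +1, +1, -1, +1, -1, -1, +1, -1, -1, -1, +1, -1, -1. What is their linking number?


Step 1: Count positive crossings: 7
Step 2: Count negative crossings: 11
Step 3: Sum of signs = 7 - 11 = -4
Step 4: Linking number = sum/2 = -4/2 = -2

-2


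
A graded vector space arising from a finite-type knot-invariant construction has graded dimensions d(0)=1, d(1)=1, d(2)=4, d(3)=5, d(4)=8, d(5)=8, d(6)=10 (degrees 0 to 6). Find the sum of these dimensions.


Total dimension = d(0) + d(1) + ... + d(6)
= 1 + 1 + 4 + 5 + 8 + 8 + 10
= 37

37


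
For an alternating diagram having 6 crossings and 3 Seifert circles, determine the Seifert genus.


For alternating knots, g = (c - s + 1)/2.
= (6 - 3 + 1)/2
= 4/2 = 2

2


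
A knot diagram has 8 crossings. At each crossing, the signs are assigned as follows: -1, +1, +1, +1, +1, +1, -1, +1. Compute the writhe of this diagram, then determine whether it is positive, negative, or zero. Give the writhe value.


Step 1: Count positive crossings (+1).
Positive crossings: 6
Step 2: Count negative crossings (-1).
Negative crossings: 2
Step 3: Writhe = (positive) - (negative)
w = 6 - 2 = 4
Step 4: |w| = 4, and w is positive

4


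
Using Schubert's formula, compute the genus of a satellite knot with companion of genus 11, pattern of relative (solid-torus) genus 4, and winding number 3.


Schubert: g(satellite) = g_rel(pattern) + |winding| * g(companion),
where g_rel(pattern) is the genus of the pattern relative to the solid torus.
= 4 + 3 * 11
= 4 + 33 = 37

37


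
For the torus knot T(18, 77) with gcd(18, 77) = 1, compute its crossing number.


For a torus knot T(p, q) with gcd(p,q)=1,
the crossing number is min(p*(q-1), q*(p-1)).
p*(q-1) = 18*76 = 1368
q*(p-1) = 77*17 = 1309
min(1368, 1309) = 1309

1309


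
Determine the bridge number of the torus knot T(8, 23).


The bridge number of T(p,q) is min(p,q).
min(8, 23) = 8

8


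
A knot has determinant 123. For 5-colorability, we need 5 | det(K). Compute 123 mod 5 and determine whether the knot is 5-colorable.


Step 1: A knot is p-colorable if and only if p divides its determinant.
Step 2: Compute 123 mod 5.
123 = 24 * 5 + 3
Step 3: 123 mod 5 = 3
Step 4: The knot is 5-colorable: no

3


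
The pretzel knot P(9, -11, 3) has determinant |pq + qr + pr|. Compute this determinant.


Step 1: Compute pq + qr + pr.
pq = 9*(-11) = -99
qr = (-11)*3 = -33
pr = 9*3 = 27
pq + qr + pr = -99 + (-33) + 27 = -105
Step 2: Take absolute value.
det(P(9,-11,3)) = |-105| = 105

105


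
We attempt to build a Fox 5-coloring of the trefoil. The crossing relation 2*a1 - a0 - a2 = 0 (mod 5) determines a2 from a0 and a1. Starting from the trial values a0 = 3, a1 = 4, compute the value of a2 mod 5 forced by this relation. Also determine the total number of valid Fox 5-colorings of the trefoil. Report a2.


Step 1: Apply the given crossing relation 2*a1 - a0 - a2 = 0 (mod 5).
  a2 = 2*a1 - a0 mod 5
  a2 = 2*4 - 3 mod 5
  a2 = 8 - 3 mod 5
  a2 = 5 mod 5 = 0
Step 2: The trefoil has determinant 3.
  Number of Fox p-colorings (p prime) is p^2 if p = 3, else p.
  Since 5 does not divide 3, only trivial (constant) colorings exist.
  (So the trial a0 = 3, a1 = 4 with a0 != a1 does NOT extend to a valid coloring of the whole trefoil: the other two crossing relations require 3*(a1 - a0) = 0 (mod 5), which fails.)
  Total colorings = 5
Step 3: a2 = 0, total Fox 5-colorings = 5

0


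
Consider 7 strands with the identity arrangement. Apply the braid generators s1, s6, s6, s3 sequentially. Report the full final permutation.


Starting with identity [1, 2, 3, 4, 5, 6, 7].
Apply generators in sequence:
  After s1: [2, 1, 3, 4, 5, 6, 7]
  After s6: [2, 1, 3, 4, 5, 7, 6]
  After s6: [2, 1, 3, 4, 5, 6, 7]
  After s3: [2, 1, 4, 3, 5, 6, 7]
Final permutation: [2, 1, 4, 3, 5, 6, 7]

[2, 1, 4, 3, 5, 6, 7]


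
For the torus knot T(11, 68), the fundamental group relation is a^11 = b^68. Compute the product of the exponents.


The relation is a^11 = b^68.
Product of exponents = 11 * 68
= 748

748


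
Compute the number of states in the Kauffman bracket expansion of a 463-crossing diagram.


Each crossing contributes 2 choices (A-smoothing or B-smoothing).
Total states = 2^463 = 23817051317718446589520242536874132581700120107002038199303870846751188192899823151552628349788604516295066307994130118526061826166445047808

23817051317718446589520242536874132581700120107002038199303870846751188192899823151552628349788604516295066307994130118526061826166445047808


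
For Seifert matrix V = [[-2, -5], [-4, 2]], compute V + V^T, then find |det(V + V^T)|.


Step 1: Form V + V^T where V = [[-2, -5], [-4, 2]]
  V^T = [[-2, -4], [-5, 2]]
  V + V^T = [[-4, -9], [-9, 4]]
Step 2: det(V + V^T) = (-4)*4 - (-9)*(-9)
  = -16 - 81 = -97
Step 3: Knot determinant = |det(V + V^T)| = |-97| = 97

97


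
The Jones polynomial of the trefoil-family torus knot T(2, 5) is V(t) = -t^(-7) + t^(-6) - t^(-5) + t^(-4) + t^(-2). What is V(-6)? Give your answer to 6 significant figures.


Substituting t = -6 into V(t) = -t^(-7) + t^(-6) - t^(-5) + t^(-4) + t^(-2):
  (-)t^(-7) = 3.57225e-06
  (+)t^(-6) = 2.14335e-05
  (-)t^(-5) = 0.000128601
  (+)t^(-4) = 0.000771605
  (+)t^(-2) = 0.0277778
Sum = (3.57225e-06) + (2.14335e-05) + (0.000128601) + (0.000771605) + (0.0277778)
= 0.02870298925
Rounded to 6 significant figures: 0.028703

0.028703


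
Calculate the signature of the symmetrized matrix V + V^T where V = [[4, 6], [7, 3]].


Step 1: V + V^T = [[8, 13], [13, 6]]
Step 2: trace = 14, det = -121
Step 3: Discriminant = 14^2 - 4*(-121) = 680
Step 4: Eigenvalues: 20.0384, -6.0384
Step 5: Signature = (# positive eigenvalues) - (# negative eigenvalues) = 0

0


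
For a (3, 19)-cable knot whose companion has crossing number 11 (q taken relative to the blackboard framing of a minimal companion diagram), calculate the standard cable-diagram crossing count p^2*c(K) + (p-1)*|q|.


Step 1: Each of the c(K) crossings of the companion diagram becomes p*p = p^2 crossings among the p parallel strands, and each of the |q| twists s_1 s_2 ... s_(p-1) adds (p-1) crossings.
  Crossings = p^2 * c(K) + (p-1)*|q|
Step 2: = 3^2 * 11 + (3-1)*19
Step 3: = 9*11 + 2*19
Step 4: = 99 + 38 = 137

137


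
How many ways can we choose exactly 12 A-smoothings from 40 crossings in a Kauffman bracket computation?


We choose which 12 of 40 crossings get A-smoothings.
C(40, 12) = 40! / (12! * 28!)
= 5586853480

5586853480


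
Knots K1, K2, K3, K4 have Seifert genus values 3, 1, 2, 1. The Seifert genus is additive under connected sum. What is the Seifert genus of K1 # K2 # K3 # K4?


The Seifert genus is additive under connected sum.
Seifert genus(K1 # K2 # K3 # K4) = (3) + (1) + (2) + (1)
= 7

7


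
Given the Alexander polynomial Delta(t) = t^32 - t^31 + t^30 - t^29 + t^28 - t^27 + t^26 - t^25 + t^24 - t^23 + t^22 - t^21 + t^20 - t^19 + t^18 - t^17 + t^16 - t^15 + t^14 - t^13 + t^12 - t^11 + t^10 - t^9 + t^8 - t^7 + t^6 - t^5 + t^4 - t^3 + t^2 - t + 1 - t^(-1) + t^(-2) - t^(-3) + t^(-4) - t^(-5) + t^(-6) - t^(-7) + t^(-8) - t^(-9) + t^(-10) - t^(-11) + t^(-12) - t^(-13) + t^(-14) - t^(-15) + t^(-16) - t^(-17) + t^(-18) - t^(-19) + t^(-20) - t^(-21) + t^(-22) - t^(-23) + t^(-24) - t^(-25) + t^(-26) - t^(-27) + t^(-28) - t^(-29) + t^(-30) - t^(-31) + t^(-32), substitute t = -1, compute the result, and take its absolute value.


Step 1: The polynomial has 65 terms with alternating signs, exponents from 32 down to -32.
Step 2: Substitute t = -1. The i-th term has coefficient (-1)^i and exponent (m-i),
  so its value is (-1)^i * (-1)^(m-i) = (-1)^m = 1 for every i.
Step 3: All 65 terms equal 1, so Delta(-1) = 65 * (1) = 65
Step 4: |Delta(-1)| = 65

65


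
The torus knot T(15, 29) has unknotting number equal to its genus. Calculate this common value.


For a torus knot T(p,q), both the unknotting number and genus equal (p-1)(q-1)/2.
= (15-1)(29-1)/2
= 14*28/2
= 392/2 = 196

196


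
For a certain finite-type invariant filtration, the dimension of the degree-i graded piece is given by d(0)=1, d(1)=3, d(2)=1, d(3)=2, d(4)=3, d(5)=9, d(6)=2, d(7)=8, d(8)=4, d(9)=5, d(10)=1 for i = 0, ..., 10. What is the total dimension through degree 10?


Total dimension = d(0) + d(1) + ... + d(10)
= 1 + 3 + 1 + 2 + 3 + 9 + 2 + 8 + 4 + 5 + 1
= 39

39


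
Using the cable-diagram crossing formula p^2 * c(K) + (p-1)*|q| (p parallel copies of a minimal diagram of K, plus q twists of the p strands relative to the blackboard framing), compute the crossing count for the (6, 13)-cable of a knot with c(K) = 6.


Step 1: Each of the c(K) crossings of the companion diagram becomes p*p = p^2 crossings among the p parallel strands, and each of the |q| twists s_1 s_2 ... s_(p-1) adds (p-1) crossings.
  Crossings = p^2 * c(K) + (p-1)*|q|
Step 2: = 6^2 * 6 + (6-1)*13
Step 3: = 36*6 + 5*13
Step 4: = 216 + 65 = 281

281


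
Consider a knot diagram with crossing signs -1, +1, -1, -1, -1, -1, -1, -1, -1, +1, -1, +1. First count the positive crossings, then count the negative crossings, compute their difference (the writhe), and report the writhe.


Step 1: Count positive crossings (+1).
Positive crossings: 3
Step 2: Count negative crossings (-1).
Negative crossings: 9
Step 3: Writhe = (positive) - (negative)
w = 3 - 9 = -6
Step 4: |w| = 6, and w is negative

-6


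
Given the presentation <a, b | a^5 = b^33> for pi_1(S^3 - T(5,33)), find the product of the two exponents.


The relation is a^5 = b^33.
Product of exponents = 5 * 33
= 165

165


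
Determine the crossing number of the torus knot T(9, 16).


For a torus knot T(p, q) with gcd(p,q)=1,
the crossing number is min(p*(q-1), q*(p-1)).
p*(q-1) = 9*15 = 135
q*(p-1) = 16*8 = 128
min(135, 128) = 128

128


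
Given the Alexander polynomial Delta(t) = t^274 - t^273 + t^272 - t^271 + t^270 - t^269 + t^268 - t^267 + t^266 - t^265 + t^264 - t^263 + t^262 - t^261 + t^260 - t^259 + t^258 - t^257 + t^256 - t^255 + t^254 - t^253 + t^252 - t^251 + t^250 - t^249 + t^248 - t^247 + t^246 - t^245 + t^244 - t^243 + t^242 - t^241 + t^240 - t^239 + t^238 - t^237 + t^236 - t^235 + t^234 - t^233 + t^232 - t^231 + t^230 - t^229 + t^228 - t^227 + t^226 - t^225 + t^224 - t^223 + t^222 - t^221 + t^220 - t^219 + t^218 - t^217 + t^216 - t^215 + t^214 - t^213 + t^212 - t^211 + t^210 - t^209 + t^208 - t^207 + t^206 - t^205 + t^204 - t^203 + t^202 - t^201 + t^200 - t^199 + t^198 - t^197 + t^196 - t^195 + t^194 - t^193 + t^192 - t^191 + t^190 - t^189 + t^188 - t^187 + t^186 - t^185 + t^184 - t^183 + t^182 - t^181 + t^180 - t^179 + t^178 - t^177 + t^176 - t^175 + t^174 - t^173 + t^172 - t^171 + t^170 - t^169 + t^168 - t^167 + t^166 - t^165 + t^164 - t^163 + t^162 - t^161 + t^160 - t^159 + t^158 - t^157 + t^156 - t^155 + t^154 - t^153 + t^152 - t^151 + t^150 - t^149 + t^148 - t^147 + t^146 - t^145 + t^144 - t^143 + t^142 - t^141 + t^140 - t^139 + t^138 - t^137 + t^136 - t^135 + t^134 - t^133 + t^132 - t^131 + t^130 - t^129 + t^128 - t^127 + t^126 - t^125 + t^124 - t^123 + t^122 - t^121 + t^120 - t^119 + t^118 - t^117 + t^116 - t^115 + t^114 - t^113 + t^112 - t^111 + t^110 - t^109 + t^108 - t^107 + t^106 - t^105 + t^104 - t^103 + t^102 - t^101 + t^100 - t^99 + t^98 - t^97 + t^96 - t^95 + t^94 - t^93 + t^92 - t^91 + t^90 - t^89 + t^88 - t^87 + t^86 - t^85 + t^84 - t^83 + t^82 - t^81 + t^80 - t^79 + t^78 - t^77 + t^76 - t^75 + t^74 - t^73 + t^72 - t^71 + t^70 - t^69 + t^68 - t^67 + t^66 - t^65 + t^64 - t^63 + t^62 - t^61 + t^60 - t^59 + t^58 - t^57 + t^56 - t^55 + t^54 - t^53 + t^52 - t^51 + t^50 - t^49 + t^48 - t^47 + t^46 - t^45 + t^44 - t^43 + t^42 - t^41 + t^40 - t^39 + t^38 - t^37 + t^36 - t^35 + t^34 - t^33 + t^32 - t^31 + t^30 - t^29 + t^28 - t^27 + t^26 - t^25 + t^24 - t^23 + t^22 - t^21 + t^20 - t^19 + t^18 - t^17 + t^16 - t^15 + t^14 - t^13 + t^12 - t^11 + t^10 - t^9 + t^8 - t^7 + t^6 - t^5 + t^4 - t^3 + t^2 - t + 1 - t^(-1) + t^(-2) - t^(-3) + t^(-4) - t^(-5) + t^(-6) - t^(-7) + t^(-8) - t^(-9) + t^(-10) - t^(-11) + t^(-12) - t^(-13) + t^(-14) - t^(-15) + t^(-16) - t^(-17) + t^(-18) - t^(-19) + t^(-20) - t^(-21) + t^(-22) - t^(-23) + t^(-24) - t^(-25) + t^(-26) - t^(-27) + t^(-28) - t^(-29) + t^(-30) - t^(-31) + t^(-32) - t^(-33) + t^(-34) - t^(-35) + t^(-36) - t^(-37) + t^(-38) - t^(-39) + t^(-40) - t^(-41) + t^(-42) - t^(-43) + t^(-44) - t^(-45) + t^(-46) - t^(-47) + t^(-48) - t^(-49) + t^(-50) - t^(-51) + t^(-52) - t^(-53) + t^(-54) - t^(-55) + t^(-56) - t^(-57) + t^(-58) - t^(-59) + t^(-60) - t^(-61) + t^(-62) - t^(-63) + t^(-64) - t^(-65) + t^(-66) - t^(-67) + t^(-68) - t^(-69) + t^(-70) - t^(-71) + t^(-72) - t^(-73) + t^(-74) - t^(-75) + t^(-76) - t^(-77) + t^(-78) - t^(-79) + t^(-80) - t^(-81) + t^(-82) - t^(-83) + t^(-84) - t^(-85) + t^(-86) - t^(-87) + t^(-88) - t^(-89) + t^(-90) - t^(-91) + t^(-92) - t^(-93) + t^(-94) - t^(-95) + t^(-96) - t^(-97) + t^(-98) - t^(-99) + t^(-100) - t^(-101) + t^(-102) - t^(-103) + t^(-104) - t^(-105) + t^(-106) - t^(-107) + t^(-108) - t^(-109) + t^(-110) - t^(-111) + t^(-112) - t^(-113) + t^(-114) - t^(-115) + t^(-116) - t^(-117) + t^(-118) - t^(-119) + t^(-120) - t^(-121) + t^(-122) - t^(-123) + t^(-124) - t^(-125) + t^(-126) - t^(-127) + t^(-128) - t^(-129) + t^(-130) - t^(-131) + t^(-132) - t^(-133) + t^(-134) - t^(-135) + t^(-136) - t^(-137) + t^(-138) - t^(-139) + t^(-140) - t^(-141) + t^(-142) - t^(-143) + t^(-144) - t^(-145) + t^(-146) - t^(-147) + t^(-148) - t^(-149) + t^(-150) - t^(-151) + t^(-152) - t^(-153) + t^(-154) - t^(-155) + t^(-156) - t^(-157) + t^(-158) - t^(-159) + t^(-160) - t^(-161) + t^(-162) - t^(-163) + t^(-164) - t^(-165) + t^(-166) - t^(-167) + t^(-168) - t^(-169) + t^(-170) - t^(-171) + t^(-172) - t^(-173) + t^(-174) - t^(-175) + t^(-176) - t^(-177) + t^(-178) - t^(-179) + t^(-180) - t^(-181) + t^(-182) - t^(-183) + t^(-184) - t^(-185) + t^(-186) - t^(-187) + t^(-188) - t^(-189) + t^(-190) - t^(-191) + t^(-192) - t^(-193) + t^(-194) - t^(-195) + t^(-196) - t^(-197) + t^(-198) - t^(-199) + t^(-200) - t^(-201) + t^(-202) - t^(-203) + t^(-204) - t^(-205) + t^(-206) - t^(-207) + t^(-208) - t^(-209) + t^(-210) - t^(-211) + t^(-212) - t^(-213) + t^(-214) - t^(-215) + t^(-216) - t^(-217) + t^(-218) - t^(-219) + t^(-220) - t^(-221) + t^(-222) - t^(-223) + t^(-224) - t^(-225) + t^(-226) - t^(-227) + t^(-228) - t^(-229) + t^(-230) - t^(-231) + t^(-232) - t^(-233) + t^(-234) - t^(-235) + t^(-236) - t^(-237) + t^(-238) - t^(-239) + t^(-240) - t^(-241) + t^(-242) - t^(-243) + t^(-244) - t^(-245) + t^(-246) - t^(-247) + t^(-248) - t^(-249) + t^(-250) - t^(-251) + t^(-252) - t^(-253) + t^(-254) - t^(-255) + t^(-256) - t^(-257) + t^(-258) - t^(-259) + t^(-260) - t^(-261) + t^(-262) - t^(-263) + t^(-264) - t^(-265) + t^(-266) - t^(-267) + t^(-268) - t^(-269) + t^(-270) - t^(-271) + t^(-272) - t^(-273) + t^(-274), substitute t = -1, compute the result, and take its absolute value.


Step 1: The polynomial has 549 terms with alternating signs, exponents from 274 down to -274.
Step 2: Substitute t = -1. The i-th term has coefficient (-1)^i and exponent (m-i),
  so its value is (-1)^i * (-1)^(m-i) = (-1)^m = 1 for every i.
Step 3: All 549 terms equal 1, so Delta(-1) = 549 * (1) = 549
Step 4: |Delta(-1)| = 549

549


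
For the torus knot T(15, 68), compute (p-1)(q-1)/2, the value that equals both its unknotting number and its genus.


For a torus knot T(p,q), both the unknotting number and genus equal (p-1)(q-1)/2.
= (15-1)(68-1)/2
= 14*67/2
= 938/2 = 469

469


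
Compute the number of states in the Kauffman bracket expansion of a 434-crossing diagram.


Each crossing contributes 2 choices (A-smoothing or B-smoothing).
Total states = 2^434 = 44362715105933037753254626946289339254982993206013065202727673289833940924890009968639590497666233249558259375382457149263586525184

44362715105933037753254626946289339254982993206013065202727673289833940924890009968639590497666233249558259375382457149263586525184


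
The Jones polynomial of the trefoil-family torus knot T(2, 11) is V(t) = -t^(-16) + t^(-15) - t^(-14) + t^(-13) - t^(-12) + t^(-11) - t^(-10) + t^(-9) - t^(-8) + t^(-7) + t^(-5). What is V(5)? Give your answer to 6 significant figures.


Substituting t = 5 into V(t) = -t^(-16) + t^(-15) - t^(-14) + t^(-13) - t^(-12) + t^(-11) - t^(-10) + t^(-9) - t^(-8) + t^(-7) + t^(-5):
  (-)t^(-16) = -6.5536e-12
  (+)t^(-15) = 3.2768e-11
  (-)t^(-14) = -1.6384e-10
  (+)t^(-13) = 8.192e-10
  (-)t^(-12) = -4.096e-09
  (+)t^(-11) = 2.048e-08
  (-)t^(-10) = -1.024e-07
  (+)t^(-9) = 5.12e-07
  (-)t^(-8) = -2.56e-06
  (+)t^(-7) = 1.28e-05
  (+)t^(-5) = 0.00032
Sum = (-6.5536e-12) + (3.2768e-11) + (-1.6384e-10) + (8.192e-10) + (-4.096e-09) + (2.048e-08) + (-1.024e-07) + (5.12e-07) + (-2.56e-06) + (1.28e-05) + (0.00032)
= 0.0003306666656
Rounded to 6 significant figures: 0.000330667

0.000330667


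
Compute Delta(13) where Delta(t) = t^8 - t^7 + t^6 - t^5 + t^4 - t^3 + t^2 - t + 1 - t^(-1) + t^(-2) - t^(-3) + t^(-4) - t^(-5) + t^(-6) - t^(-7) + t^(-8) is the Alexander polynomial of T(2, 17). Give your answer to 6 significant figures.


Substituting t = 13 into Delta(t) = t^8 - t^7 + t^6 - t^5 + t^4 - t^3 + t^2 - t + 1 - t^(-1) + t^(-2) - t^(-3) + t^(-4) - t^(-5) + t^(-6) - t^(-7) + t^(-8):
Term values: (815730721) + (-62748517) + (4826809) + (-371293) + (28561) + (-2197) + (169) + (-13) + (1) + (-0.0769231) + (0.00591716) + (-0.000455166) + (3.50128e-05) + (-2.69329e-06) + (2.07176e-07) + (-1.59366e-08) + (1.22589e-09)
Sum = 757464240.9
Rounded to 6 significant figures: 7.57464e+08

7.57464e+08


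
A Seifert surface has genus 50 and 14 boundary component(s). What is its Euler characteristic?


chi = 2 - 2g - b
= 2 - 2*50 - 14
= 2 - 100 - 14 = -112

-112


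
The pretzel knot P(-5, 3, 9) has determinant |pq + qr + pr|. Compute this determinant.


Step 1: Compute pq + qr + pr.
pq = (-5)*3 = -15
qr = 3*9 = 27
pr = (-5)*9 = -45
pq + qr + pr = -15 + 27 + (-45) = -33
Step 2: Take absolute value.
det(P(-5,3,9)) = |-33| = 33

33


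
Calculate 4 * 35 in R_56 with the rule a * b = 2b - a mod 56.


4 * 35 = 2*35 - 4 mod 56
= 70 - 4 mod 56
= 66 mod 56 = 10

10
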